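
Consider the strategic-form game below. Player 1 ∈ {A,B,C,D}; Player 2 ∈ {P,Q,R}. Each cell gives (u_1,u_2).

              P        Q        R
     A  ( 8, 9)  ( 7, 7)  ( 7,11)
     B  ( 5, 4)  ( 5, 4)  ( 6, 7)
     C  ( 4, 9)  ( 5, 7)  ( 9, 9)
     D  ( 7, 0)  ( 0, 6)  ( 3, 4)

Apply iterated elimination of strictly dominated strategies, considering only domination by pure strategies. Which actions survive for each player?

P1 drop B (A beats it: P:8>5 Q:7>5 R:7>6)
P1 drop D (A beats it: P:8>7 Q:7>0 R:7>3)
P2 drop Q (P beats it: A:9>7 C:9>7)
P1→{A,C} P2→{P,R}

Remaining: P1:{A,C} P2:{P,R}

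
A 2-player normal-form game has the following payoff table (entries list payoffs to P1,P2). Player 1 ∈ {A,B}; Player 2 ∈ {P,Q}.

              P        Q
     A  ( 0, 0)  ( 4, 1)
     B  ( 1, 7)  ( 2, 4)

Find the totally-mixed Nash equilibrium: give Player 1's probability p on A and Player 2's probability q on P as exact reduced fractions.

P1 mixes 3/4 on A; P2 mixes 2/3 on P

P1 indiff ⇒ q·0+(1-q)·4 = q·1+(1-q)·2 ⇒ q(-1) = (1-q)(-2) ⇒ q = 2/3
P2 indiff ⇒ p·0+(1-p)·7 = p·1+(1-p)·4 ⇒ p(-1) = (1-p)(-3) ⇒ p = 3/4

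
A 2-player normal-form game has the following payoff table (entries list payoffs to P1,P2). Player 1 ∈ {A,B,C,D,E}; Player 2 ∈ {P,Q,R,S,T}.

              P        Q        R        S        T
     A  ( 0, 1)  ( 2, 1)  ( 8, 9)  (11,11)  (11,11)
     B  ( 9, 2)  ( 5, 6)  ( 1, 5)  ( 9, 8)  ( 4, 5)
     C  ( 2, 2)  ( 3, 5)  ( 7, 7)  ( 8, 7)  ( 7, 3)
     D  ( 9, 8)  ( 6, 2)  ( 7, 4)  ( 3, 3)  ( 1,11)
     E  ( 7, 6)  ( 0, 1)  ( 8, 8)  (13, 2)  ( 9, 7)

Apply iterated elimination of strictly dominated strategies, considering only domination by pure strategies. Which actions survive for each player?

Survivors P1:{A,E} P2:{R,S,T}

P2 drop P (T beats it: A:11>1 B:5>2 C:3>2 D:11>8 E:7>6)
P2 drop Q (S beats it: A:11>1 B:8>6 C:7>5 D:3>2 E:2>1)
P1 drop B (A beats it: R:8>1 S:11>9 T:11>4)
P1 drop C (A beats it: R:8>7 S:11>8 T:11>7)
P1 drop D (A beats it: R:8>7 S:11>3 T:11>1)
P1→{A,E} P2→{R,S,T}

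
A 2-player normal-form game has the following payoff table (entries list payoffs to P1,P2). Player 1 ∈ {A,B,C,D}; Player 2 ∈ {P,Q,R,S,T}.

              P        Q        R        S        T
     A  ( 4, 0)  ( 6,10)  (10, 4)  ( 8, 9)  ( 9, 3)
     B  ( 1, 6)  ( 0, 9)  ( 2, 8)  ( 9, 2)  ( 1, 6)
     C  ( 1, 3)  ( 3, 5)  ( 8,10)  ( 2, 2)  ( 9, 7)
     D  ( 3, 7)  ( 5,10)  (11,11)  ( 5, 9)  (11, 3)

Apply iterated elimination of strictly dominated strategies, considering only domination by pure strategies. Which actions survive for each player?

Survivors P1:{A,D} P2:{Q,R}

P1 drop C (D beats it: P:3>1 Q:5>3 R:11>8 S:5>2 T:11>9)
P2 drop P (Q beats it: A:10>0 B:9>6 D:10>7)
P2 drop S (Q beats it: A:10>9 B:9>2 D:10>9)
P1 drop B (A beats it: Q:6>0 R:10>2 T:9>1)
P2 drop T (Q beats it: A:10>3 D:10>3)
P1→{A,D} P2→{Q,R}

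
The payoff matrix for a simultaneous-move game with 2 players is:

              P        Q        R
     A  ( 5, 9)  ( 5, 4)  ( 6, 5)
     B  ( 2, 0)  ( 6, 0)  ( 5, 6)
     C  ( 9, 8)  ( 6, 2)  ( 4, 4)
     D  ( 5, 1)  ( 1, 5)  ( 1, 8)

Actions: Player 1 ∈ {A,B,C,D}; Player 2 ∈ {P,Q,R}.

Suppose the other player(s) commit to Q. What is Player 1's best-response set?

u_1(A vs Q) = 5
u_1(B vs Q) = 6
u_1(C vs Q) = 6
u_1(D vs Q) = 1
max payoff 6 at {B,C}

BR_1 = {B,C}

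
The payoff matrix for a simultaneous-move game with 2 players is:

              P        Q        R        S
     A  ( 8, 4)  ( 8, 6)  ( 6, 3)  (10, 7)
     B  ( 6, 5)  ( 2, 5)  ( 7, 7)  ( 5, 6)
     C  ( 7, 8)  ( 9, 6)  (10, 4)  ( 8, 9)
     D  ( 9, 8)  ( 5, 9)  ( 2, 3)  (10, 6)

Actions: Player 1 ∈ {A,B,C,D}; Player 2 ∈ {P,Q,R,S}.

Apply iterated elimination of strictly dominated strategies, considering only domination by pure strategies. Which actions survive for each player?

Remaining: P1:{A,C,D} P2:{P,Q,S}

P1 drop B (C beats it: P:7>6 Q:9>2 R:10>7 S:8>5)
P2 drop R (P beats it: A:4>3 C:8>4 D:8>3)
P1→{A,C,D} P2→{P,Q,S}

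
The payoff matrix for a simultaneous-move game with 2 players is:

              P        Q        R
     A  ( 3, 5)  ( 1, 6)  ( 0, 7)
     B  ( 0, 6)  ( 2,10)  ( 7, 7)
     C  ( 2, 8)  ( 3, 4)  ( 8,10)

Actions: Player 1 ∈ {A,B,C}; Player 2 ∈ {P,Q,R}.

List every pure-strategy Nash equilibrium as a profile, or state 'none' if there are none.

PSNE = {(C,R)}

(A,P): not NE [P2→R gives 7>5]
(A,Q): not NE [P1→C gives 3>1; P2→R gives 7>6]
(A,R): not NE [P1→C gives 8>0]
(B,P): not NE [P1→A gives 3>0; P2→Q gives 10>6]
(B,Q): not NE [P1→C gives 3>2]
(B,R): not NE [P1→C gives 8>7; P2→Q gives 10>7]
(C,P): not NE [P1→A gives 3>2; P2→R gives 10>8]
(C,Q): not NE [P2→R gives 10>4]
(C,R): NE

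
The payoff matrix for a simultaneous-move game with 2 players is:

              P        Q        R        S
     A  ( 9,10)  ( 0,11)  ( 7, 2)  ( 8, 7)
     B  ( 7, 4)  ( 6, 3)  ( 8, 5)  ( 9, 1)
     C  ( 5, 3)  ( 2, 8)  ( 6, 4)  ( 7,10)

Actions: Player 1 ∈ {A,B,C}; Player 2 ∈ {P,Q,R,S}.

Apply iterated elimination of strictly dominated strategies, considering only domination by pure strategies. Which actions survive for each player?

P1 drop C (B beats it: P:7>5 Q:6>2 R:8>6 S:9>7)
P2 drop S (P beats it: A:10>7 B:4>1)
P1→{A,B} P2→{P,Q,R}

IESDS → P1:{A,B} P2:{P,Q,R}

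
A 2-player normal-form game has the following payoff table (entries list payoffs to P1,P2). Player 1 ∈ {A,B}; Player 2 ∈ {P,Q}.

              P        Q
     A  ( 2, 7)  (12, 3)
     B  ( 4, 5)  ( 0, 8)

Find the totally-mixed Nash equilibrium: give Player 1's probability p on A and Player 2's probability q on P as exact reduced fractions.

P1 mixes 3/7 on A; P2 mixes 6/7 on P

P1 indiff ⇒ q·2+(1-q)·12 = q·4+(1-q)·0 ⇒ q(-2) = (1-q)(-12) ⇒ q = 6/7
P2 indiff ⇒ p·7+(1-p)·5 = p·3+(1-p)·8 ⇒ p(4) = (1-p)(3) ⇒ p = 3/7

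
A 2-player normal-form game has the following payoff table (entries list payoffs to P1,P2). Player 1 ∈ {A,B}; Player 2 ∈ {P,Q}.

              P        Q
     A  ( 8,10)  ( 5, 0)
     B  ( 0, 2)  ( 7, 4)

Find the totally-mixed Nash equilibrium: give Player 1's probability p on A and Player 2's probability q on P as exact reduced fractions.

P1 mixes 1/6 on A; P2 mixes 1/5 on P

P1 indiff ⇒ q·8+(1-q)·5 = q·0+(1-q)·7 ⇒ q(8) = (1-q)(2) ⇒ q = 1/5
P2 indiff ⇒ p·10+(1-p)·2 = p·0+(1-p)·4 ⇒ p(10) = (1-p)(2) ⇒ p = 1/6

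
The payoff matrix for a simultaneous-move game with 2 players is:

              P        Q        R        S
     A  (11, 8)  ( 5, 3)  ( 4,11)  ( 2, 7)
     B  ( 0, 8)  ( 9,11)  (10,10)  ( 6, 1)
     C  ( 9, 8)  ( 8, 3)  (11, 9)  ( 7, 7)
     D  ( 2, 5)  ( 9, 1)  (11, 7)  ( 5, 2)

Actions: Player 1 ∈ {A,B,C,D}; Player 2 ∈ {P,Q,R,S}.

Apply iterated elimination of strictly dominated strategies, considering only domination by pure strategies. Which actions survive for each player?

P2 drop P (R beats it: A:11>8 B:10>8 C:9>8 D:7>5)
P1 drop A (B beats it: Q:9>5 R:10>4 S:6>2)
P2 drop S (R beats it: B:10>1 C:9>7 D:7>2)
P1→{B,C,D} P2→{Q,R}

Remaining: P1:{B,C,D} P2:{Q,R}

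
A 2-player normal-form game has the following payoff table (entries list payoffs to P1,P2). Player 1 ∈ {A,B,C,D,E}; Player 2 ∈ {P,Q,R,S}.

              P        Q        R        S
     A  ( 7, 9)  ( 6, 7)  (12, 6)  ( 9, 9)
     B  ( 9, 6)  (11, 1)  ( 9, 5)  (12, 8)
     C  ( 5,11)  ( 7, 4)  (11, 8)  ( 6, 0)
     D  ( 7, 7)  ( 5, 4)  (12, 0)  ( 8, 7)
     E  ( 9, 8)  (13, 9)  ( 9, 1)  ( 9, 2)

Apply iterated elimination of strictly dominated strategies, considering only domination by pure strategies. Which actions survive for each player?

Remaining: P1:{B,E} P2:{P,Q,S}

P2 drop R (P beats it: A:9>6 B:6>5 C:11>8 D:7>0 E:8>1)
P1 drop A (B beats it: P:9>7 Q:11>6 S:12>9)
P1 drop C (B beats it: P:9>5 Q:11>7 S:12>6)
P1 drop D (B beats it: P:9>7 Q:11>5 S:12>8)
P1→{B,E} P2→{P,Q,S}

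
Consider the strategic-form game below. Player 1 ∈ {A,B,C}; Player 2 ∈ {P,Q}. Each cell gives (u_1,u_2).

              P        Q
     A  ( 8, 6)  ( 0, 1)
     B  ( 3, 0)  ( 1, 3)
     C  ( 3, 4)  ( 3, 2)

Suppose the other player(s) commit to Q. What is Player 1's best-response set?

u_1(A vs Q) = 0
u_1(B vs Q) = 1
u_1(C vs Q) = 3
max payoff 3 at {C}

P1 best: {C}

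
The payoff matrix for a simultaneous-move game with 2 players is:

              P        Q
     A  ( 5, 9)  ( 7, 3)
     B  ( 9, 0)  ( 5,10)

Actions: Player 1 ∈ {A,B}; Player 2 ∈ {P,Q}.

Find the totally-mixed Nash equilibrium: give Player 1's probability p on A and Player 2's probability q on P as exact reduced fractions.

P1 indiff ⇒ q·5+(1-q)·7 = q·9+(1-q)·5 ⇒ q(-4) = (1-q)(-2) ⇒ q = 1/3
P2 indiff ⇒ p·9+(1-p)·0 = p·3+(1-p)·10 ⇒ p(6) = (1-p)(10) ⇒ p = 5/8

P1 mixes 5/8 on A; P2 mixes 1/3 on P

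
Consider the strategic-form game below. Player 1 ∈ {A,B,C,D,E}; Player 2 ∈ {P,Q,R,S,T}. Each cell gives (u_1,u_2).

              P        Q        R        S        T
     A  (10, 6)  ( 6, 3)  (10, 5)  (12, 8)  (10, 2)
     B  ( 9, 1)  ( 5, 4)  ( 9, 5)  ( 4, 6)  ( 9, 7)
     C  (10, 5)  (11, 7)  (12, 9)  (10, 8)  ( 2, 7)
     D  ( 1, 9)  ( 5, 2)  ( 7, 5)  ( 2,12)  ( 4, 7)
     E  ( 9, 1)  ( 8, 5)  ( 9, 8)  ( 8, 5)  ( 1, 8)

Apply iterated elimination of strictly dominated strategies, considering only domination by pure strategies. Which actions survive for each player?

Remaining: P1:{A,C} P2:{R,S}

P1 drop B (A beats it: P:10>9 Q:6>5 R:10>9 S:12>4 T:10>9)
P1 drop D (A beats it: P:10>1 Q:6>5 R:10>7 S:12>2 T:10>4)
P1 drop E (C beats it: P:10>9 Q:11>8 R:12>9 S:10>8 T:2>1)
P2 drop P (S beats it: A:8>6 C:8>5)
P2 drop Q (R beats it: A:5>3 C:9>7)
P2 drop T (R beats it: A:5>2 C:9>7)
P1→{A,C} P2→{R,S}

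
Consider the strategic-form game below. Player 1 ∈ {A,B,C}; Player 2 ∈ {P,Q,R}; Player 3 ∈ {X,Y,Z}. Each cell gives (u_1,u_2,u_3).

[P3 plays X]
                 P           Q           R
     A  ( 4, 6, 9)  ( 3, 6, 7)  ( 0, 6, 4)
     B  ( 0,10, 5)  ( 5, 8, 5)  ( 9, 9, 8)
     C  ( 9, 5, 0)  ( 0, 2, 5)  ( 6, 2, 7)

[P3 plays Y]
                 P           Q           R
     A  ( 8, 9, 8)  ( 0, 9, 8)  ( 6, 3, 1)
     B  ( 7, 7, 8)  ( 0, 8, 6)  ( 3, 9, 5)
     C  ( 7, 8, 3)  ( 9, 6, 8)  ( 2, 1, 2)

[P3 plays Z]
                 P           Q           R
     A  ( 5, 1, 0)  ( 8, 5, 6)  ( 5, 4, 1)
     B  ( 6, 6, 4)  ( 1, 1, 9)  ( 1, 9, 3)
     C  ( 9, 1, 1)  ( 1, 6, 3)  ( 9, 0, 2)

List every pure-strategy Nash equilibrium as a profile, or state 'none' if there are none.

Equilibria: none

(A,P,X): not NE [P1→C gives 9>4]
(A,P,Y): not NE [P3→X gives 9>8]
(A,P,Z): not NE [P1→C gives 9>5; P2→Q gives 5>1; P3→X gives 9>0]
(A,Q,X): not NE [P1→B gives 5>3; P3→Y gives 8>7]
(A,Q,Y): not NE [P1→C gives 9>0]
(A,Q,Z): not NE [P3→Y gives 8>6]
(A,R,X): not NE [P1→B gives 9>0]
(A,R,Y): not NE [P2→Q gives 9>3; P3→X gives 4>1]
(A,R,Z): not NE [P1→C gives 9>5; P2→Q gives 5>4; P3→X gives 4>1]
(B,P,X): not NE [P1→C gives 9>0; P3→Y gives 8>5]
(B,P,Y): not NE [P1→A gives 8>7; P2→R gives 9>7]
(B,P,Z): not NE [P1→C gives 9>6; P2→R gives 9>6; P3→Y gives 8>4]
(B,Q,X): not NE [P2→P gives 10>8; P3→Z gives 9>5]
(B,Q,Y): not NE [P1→C gives 9>0; P2→R gives 9>8; P3→Z gives 9>6]
(B,Q,Z): not NE [P1→A gives 8>1; P2→R gives 9>1]
(B,R,X): not NE [P2→P gives 10>9]
(B,R,Y): not NE [P1→A gives 6>3; P3→X gives 8>5]
(B,R,Z): not NE [P1→C gives 9>1; P3→X gives 8>3]
(C,P,X): not NE [P3→Y gives 3>0]
(C,P,Y): not NE [P1→A gives 8>7]
(C,P,Z): not NE [P2→Q gives 6>1; P3→Y gives 3>1]
(C,Q,X): not NE [P1→B gives 5>0; P2→P gives 5>2; P3→Y gives 8>5]
(C,Q,Y): not NE [P2→P gives 8>6]
(C,Q,Z): not NE [P1→A gives 8>1; P3→Y gives 8>3]
(C,R,X): not NE [P1→B gives 9>6; P2→P gives 5>2]
(C,R,Y): not NE [P1→A gives 6>2; P2→P gives 8>1; P3→X gives 7>2]
(C,R,Z): not NE [P2→Q gives 6>0; P3→X gives 7>2]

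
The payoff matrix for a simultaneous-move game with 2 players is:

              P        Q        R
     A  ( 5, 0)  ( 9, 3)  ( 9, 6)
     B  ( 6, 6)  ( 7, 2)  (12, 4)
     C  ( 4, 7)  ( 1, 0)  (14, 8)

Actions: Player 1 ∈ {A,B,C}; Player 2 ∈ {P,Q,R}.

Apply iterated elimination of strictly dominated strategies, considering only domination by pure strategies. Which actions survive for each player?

Remaining: P1:{B,C} P2:{P,R}

P2 drop Q (R beats it: A:6>3 B:4>2 C:8>0)
P1 drop A (B beats it: P:6>5 R:12>9)
P1→{B,C} P2→{P,R}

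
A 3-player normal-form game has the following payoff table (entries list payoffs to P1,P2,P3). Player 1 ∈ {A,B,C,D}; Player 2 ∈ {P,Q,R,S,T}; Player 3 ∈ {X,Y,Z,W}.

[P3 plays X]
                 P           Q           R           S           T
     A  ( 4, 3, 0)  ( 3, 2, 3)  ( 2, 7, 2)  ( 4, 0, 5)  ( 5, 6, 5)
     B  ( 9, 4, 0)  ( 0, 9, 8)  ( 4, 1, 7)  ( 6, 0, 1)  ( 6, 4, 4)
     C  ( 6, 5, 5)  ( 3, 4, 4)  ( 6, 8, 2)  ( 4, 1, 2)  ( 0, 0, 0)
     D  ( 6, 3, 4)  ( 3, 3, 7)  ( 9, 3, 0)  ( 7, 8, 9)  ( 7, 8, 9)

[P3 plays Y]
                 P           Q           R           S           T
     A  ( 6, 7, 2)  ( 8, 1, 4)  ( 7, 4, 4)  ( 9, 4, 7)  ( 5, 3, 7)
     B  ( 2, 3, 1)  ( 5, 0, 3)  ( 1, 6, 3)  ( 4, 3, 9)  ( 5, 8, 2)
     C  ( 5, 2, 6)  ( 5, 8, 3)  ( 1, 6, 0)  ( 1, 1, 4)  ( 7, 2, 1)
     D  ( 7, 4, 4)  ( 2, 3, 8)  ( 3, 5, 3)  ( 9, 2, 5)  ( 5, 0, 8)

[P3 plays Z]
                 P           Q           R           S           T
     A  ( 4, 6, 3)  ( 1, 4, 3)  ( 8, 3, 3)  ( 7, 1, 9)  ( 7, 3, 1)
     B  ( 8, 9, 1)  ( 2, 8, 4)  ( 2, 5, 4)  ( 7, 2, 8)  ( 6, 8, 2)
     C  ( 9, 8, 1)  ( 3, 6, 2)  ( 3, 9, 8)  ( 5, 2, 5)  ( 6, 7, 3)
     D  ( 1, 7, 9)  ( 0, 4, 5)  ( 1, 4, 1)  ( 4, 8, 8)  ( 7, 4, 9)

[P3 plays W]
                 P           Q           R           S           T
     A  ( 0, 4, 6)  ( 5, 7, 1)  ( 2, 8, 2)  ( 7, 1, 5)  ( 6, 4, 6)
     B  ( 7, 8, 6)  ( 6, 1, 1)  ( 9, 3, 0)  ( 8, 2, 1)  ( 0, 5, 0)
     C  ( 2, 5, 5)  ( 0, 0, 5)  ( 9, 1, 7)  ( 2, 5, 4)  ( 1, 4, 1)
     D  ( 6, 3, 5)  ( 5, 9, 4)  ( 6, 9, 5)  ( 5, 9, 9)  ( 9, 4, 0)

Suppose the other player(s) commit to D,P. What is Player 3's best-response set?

BR_3 = {Z}

u_3(X vs D,P) = 4
u_3(Y vs D,P) = 4
u_3(Z vs D,P) = 9
u_3(W vs D,P) = 5
max payoff 9 at {Z}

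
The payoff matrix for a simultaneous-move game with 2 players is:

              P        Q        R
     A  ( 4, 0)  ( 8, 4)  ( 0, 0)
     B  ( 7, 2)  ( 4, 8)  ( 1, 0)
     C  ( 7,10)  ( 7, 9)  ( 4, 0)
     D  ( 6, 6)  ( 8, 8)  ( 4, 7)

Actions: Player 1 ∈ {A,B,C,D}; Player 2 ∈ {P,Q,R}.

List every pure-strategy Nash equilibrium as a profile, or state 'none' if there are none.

(A,P): not NE [P1→C gives 7>4; P2→Q gives 4>0]
(A,Q): NE
(A,R): not NE [P1→D gives 4>0; P2→Q gives 4>0]
(B,P): not NE [P2→Q gives 8>2]
(B,Q): not NE [P1→D gives 8>4]
(B,R): not NE [P1→D gives 4>1; P2→Q gives 8>0]
(C,P): NE
(C,Q): not NE [P1→D gives 8>7; P2→P gives 10>9]
(C,R): not NE [P2→P gives 10>0]
(D,P): not NE [P1→C gives 7>6; P2→Q gives 8>6]
(D,Q): NE
(D,R): not NE [P2→Q gives 8>7]

Nash profiles: (A,Q), (C,P), (D,Q)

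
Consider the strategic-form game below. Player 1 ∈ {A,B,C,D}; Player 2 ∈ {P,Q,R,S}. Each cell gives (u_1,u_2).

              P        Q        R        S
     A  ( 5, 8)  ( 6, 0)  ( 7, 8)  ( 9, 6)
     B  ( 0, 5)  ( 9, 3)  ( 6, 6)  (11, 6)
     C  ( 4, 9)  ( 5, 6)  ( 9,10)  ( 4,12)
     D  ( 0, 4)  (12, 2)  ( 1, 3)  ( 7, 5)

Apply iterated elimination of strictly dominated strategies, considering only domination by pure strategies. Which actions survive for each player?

Remaining: P1:{A,B,C} P2:{P,R,S}

P2 drop Q (P beats it: A:8>0 B:5>3 C:9>6 D:4>2)
P1 drop D (A beats it: P:5>0 R:7>1 S:9>7)
P1→{A,B,C} P2→{P,R,S}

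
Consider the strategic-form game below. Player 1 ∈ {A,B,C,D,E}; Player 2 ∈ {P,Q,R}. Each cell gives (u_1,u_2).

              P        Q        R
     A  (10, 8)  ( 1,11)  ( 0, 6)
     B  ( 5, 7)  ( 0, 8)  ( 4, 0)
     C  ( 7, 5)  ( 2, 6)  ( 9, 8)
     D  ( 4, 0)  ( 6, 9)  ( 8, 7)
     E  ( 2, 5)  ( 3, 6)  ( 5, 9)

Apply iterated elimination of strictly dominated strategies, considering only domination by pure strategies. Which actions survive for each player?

Remaining: P1:{C,D} P2:{Q,R}

P1 drop B (C beats it: P:7>5 Q:2>0 R:9>4)
P1 drop E (D beats it: P:4>2 Q:6>3 R:8>5)
P2 drop P (Q beats it: A:11>8 C:6>5 D:9>0)
P1 drop A (C beats it: Q:2>1 R:9>0)
P1→{C,D} P2→{Q,R}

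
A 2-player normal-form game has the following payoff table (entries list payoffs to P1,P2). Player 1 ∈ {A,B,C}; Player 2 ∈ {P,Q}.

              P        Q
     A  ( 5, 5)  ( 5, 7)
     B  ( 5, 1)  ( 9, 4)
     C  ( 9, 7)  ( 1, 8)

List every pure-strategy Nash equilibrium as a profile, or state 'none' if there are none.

Nash profiles: (B,Q)

(A,P): not NE [P1→C gives 9>5; P2→Q gives 7>5]
(A,Q): not NE [P1→B gives 9>5]
(B,P): not NE [P1→C gives 9>5; P2→Q gives 4>1]
(B,Q): NE
(C,P): not NE [P2→Q gives 8>7]
(C,Q): not NE [P1→B gives 9>1]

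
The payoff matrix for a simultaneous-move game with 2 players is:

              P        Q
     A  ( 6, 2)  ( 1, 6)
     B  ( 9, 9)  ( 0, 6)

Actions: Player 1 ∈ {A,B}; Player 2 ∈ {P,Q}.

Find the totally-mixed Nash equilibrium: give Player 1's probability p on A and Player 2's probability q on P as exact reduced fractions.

P1 indiff ⇒ q·6+(1-q)·1 = q·9+(1-q)·0 ⇒ q(-3) = (1-q)(-1) ⇒ q = 1/4
P2 indiff ⇒ p·2+(1-p)·9 = p·6+(1-p)·6 ⇒ p(-4) = (1-p)(-3) ⇒ p = 3/7

P1 mixes 3/7 on A; P2 mixes 1/4 on P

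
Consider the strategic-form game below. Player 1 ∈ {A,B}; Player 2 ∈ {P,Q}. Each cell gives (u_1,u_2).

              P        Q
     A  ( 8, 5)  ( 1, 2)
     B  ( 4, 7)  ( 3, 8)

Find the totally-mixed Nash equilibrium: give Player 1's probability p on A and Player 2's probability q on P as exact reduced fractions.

P1 indiff ⇒ q·8+(1-q)·1 = q·4+(1-q)·3 ⇒ q(4) = (1-q)(2) ⇒ q = 1/3
P2 indiff ⇒ p·5+(1-p)·7 = p·2+(1-p)·8 ⇒ p(3) = (1-p)(1) ⇒ p = 1/4

p=1/4, q=1/3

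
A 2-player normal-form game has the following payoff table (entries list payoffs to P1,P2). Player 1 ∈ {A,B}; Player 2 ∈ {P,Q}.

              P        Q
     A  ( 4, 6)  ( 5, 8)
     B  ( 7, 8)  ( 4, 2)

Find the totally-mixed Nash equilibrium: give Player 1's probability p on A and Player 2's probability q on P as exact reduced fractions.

p=3/4, q=1/4

P1 indiff ⇒ q·4+(1-q)·5 = q·7+(1-q)·4 ⇒ q(-3) = (1-q)(-1) ⇒ q = 1/4
P2 indiff ⇒ p·6+(1-p)·8 = p·8+(1-p)·2 ⇒ p(-2) = (1-p)(-6) ⇒ p = 3/4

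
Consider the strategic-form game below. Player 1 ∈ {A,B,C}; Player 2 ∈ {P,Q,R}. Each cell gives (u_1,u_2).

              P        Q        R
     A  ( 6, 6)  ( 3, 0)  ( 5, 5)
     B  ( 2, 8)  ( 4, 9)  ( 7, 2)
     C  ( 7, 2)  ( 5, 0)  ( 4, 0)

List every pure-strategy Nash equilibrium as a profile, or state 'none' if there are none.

(A,P): not NE [P1→C gives 7>6]
(A,Q): not NE [P1→C gives 5>3; P2→P gives 6>0]
(A,R): not NE [P1→B gives 7>5; P2→P gives 6>5]
(B,P): not NE [P1→C gives 7>2; P2→Q gives 9>8]
(B,Q): not NE [P1→C gives 5>4]
(B,R): not NE [P2→Q gives 9>2]
(C,P): NE
(C,Q): not NE [P2→P gives 2>0]
(C,R): not NE [P1→B gives 7>4; P2→P gives 2>0]

PSNE = {(C,P)}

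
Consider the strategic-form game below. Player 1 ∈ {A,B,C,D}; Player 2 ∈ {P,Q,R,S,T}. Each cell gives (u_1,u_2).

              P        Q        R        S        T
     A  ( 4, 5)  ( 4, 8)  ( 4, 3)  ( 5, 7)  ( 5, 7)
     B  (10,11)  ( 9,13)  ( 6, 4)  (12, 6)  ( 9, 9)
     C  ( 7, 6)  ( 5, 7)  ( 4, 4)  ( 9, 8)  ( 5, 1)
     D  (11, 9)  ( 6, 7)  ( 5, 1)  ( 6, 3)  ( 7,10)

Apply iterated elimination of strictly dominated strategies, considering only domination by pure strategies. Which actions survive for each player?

P1 drop A (B beats it: P:10>4 Q:9>4 R:6>4 S:12>5 T:9>5)
P1 drop C (B beats it: P:10>7 Q:9>5 R:6>4 S:12>9 T:9>5)
P2 drop R (P beats it: B:11>4 D:9>1)
P2 drop S (P beats it: B:11>6 D:9>3)
P1→{B,D} P2→{P,Q,T}

Survivors P1:{B,D} P2:{P,Q,T}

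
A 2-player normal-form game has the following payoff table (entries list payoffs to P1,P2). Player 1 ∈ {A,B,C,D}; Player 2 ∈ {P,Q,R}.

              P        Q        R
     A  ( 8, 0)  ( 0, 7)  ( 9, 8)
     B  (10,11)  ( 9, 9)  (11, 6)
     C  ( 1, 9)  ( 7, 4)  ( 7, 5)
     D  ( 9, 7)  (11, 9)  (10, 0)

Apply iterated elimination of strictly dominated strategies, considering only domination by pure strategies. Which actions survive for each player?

P1 drop A (B beats it: P:10>8 Q:9>0 R:11>9)
P1 drop C (B beats it: P:10>1 Q:9>7 R:11>7)
P2 drop R (P beats it: B:11>6 D:7>0)
P1→{B,D} P2→{P,Q}

Survivors P1:{B,D} P2:{P,Q}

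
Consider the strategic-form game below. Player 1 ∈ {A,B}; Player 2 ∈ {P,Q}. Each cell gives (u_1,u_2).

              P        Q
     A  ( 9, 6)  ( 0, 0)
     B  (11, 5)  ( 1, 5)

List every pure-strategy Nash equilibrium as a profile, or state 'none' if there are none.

(A,P): not NE [P1→B gives 11>9]
(A,Q): not NE [P1→B gives 1>0; P2→P gives 6>0]
(B,P): NE
(B,Q): NE

PSNE = {(B,P), (B,Q)}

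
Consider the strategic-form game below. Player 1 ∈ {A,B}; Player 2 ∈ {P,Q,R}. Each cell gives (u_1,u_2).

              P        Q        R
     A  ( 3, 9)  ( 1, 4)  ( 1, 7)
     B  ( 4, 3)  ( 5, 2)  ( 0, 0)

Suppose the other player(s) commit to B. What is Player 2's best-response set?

u_2(P vs B) = 3
u_2(Q vs B) = 2
u_2(R vs B) = 0
max payoff 3 at {P}

BR_2 = {P}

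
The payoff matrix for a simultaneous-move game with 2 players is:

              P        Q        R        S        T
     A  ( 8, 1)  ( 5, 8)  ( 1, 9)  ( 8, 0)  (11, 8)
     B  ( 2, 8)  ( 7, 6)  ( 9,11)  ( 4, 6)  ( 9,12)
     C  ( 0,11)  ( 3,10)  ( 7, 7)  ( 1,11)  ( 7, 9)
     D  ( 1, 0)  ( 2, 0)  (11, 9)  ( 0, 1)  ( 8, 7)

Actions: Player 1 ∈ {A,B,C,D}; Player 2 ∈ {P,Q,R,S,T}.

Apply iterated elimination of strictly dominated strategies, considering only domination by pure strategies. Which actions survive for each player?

IESDS → P1:{A,B,D} P2:{R,T}

P1 drop C (B beats it: P:2>0 Q:7>3 R:9>7 S:4>1 T:9>7)
P2 drop P (R beats it: A:9>1 B:11>8 D:9>0)
P2 drop Q (R beats it: A:9>8 B:11>6 D:9>0)
P2 drop S (R beats it: A:9>0 B:11>6 D:9>1)
P1→{A,B,D} P2→{R,T}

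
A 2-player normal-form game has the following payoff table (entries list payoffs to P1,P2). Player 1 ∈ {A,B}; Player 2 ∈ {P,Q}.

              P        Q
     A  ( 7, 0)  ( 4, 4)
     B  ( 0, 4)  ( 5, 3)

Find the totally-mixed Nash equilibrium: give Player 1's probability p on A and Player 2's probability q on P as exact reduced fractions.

P1 indiff ⇒ q·7+(1-q)·4 = q·0+(1-q)·5 ⇒ q(7) = (1-q)(1) ⇒ q = 1/8
P2 indiff ⇒ p·0+(1-p)·4 = p·4+(1-p)·3 ⇒ p(-4) = (1-p)(-1) ⇒ p = 1/5

(p,q) = (1/5, 1/8)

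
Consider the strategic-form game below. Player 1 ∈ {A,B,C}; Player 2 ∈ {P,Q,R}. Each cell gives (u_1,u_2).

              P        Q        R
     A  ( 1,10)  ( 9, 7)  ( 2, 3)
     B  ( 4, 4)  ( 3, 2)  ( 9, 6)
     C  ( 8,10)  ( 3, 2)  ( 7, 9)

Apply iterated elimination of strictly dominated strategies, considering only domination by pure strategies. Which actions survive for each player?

Survivors P1:{B,C} P2:{P,R}

P2 drop Q (P beats it: A:10>7 B:4>2 C:10>2)
P1 drop A (B beats it: P:4>1 R:9>2)
P1→{B,C} P2→{P,R}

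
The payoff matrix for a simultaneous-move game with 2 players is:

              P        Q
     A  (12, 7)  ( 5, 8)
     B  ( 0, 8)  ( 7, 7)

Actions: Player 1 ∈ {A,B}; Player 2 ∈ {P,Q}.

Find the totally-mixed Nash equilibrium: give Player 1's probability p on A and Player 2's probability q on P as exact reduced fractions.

P1 indiff ⇒ q·12+(1-q)·5 = q·0+(1-q)·7 ⇒ q(12) = (1-q)(2) ⇒ q = 1/7
P2 indiff ⇒ p·7+(1-p)·8 = p·8+(1-p)·7 ⇒ p(-1) = (1-p)(-1) ⇒ p = 1/2

p=1/2, q=1/7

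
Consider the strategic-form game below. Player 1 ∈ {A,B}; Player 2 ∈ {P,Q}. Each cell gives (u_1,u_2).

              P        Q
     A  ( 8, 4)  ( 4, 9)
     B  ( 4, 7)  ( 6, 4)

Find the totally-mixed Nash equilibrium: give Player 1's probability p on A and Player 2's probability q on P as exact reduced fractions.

P1 mixes 3/8 on A; P2 mixes 1/3 on P

P1 indiff ⇒ q·8+(1-q)·4 = q·4+(1-q)·6 ⇒ q(4) = (1-q)(2) ⇒ q = 1/3
P2 indiff ⇒ p·4+(1-p)·7 = p·9+(1-p)·4 ⇒ p(-5) = (1-p)(-3) ⇒ p = 3/8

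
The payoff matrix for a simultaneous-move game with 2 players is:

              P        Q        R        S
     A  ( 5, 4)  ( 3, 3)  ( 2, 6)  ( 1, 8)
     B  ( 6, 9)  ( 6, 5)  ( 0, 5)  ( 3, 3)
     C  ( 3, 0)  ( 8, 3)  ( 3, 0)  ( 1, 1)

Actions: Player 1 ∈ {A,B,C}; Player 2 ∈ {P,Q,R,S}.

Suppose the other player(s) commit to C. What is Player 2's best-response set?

u_2(P vs C) = 0
u_2(Q vs C) = 3
u_2(R vs C) = 0
u_2(S vs C) = 1
max payoff 3 at {Q}

P2 best: {Q}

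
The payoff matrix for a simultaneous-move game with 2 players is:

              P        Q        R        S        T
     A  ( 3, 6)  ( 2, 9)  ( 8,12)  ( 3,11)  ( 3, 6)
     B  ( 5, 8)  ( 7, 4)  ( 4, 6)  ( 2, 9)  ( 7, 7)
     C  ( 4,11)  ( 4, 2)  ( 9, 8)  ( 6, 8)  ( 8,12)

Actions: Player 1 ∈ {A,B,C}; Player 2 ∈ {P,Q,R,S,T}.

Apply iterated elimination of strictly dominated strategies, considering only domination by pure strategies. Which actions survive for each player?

Survivors P1:{B,C} P2:{P,S,T}

P1 drop A (C beats it: P:4>3 Q:4>2 R:9>8 S:6>3 T:8>3)
P2 drop Q (P beats it: B:8>4 C:11>2)
P2 drop R (P beats it: B:8>6 C:11>8)
P1→{B,C} P2→{P,S,T}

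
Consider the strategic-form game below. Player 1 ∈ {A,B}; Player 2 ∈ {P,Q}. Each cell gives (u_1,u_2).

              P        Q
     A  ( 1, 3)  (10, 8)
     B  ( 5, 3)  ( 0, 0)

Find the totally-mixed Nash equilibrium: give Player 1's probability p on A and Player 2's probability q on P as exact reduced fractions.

P1 mixes 3/8 on A; P2 mixes 5/7 on P

P1 indiff ⇒ q·1+(1-q)·10 = q·5+(1-q)·0 ⇒ q(-4) = (1-q)(-10) ⇒ q = 5/7
P2 indiff ⇒ p·3+(1-p)·3 = p·8+(1-p)·0 ⇒ p(-5) = (1-p)(-3) ⇒ p = 3/8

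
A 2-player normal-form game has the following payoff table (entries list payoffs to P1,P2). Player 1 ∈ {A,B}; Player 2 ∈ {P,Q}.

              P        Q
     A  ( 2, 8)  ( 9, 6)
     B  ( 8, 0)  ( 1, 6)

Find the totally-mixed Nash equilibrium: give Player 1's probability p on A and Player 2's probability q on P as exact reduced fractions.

P1 indiff ⇒ q·2+(1-q)·9 = q·8+(1-q)·1 ⇒ q(-6) = (1-q)(-8) ⇒ q = 4/7
P2 indiff ⇒ p·8+(1-p)·0 = p·6+(1-p)·6 ⇒ p(2) = (1-p)(6) ⇒ p = 3/4

P1 mixes 3/4 on A; P2 mixes 4/7 on P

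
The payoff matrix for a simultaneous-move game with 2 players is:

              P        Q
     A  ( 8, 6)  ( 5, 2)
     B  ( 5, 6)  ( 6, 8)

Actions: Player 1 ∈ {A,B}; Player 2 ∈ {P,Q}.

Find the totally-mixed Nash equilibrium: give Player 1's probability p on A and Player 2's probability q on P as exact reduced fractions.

(p,q) = (1/3, 1/4)

P1 indiff ⇒ q·8+(1-q)·5 = q·5+(1-q)·6 ⇒ q(3) = (1-q)(1) ⇒ q = 1/4
P2 indiff ⇒ p·6+(1-p)·6 = p·2+(1-p)·8 ⇒ p(4) = (1-p)(2) ⇒ p = 1/3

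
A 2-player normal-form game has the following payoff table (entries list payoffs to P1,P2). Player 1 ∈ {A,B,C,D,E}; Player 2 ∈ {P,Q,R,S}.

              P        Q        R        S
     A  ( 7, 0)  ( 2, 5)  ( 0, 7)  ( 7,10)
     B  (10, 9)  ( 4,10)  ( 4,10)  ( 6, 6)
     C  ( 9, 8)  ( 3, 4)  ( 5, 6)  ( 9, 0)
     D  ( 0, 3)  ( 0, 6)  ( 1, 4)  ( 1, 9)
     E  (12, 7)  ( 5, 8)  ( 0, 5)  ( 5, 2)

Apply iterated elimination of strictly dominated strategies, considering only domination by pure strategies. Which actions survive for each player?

Survivors P1:{B,C,E} P2:{P,Q,R}

P1 drop A (C beats it: P:9>7 Q:3>2 R:5>0 S:9>7)
P1 drop D (B beats it: P:10>0 Q:4>0 R:4>1 S:6>1)
P2 drop S (P beats it: B:9>6 C:8>0 E:7>2)
P1→{B,C,E} P2→{P,Q,R}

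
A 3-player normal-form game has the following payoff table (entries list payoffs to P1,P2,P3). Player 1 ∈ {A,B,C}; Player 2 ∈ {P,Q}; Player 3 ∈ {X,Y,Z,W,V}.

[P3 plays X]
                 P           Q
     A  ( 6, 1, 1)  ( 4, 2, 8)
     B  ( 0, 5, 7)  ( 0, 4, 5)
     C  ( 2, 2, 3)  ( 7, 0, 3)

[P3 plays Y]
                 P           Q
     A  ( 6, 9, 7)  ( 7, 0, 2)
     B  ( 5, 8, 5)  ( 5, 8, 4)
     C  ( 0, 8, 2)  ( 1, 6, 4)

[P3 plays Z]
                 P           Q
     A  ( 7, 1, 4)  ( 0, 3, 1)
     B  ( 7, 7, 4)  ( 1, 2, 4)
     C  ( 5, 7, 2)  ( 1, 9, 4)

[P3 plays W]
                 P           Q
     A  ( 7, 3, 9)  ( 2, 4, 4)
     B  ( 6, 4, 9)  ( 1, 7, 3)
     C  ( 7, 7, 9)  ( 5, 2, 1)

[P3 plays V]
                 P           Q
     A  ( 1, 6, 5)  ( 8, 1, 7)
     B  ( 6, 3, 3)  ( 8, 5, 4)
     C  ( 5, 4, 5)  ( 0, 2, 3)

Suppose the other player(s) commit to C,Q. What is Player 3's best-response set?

u_3(X vs C,Q) = 3
u_3(Y vs C,Q) = 4
u_3(Z vs C,Q) = 4
u_3(W vs C,Q) = 1
u_3(V vs C,Q) = 3
max payoff 4 at {Y,Z}

argmax u_3 = {Y,Z}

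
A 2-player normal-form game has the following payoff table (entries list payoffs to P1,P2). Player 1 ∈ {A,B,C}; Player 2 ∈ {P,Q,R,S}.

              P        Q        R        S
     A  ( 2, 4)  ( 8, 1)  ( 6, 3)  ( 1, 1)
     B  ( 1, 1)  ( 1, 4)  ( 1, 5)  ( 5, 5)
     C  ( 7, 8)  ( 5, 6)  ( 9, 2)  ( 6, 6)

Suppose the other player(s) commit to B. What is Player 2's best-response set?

argmax u_2 = {R,S}

u_2(P vs B) = 1
u_2(Q vs B) = 4
u_2(R vs B) = 5
u_2(S vs B) = 5
max payoff 5 at {R,S}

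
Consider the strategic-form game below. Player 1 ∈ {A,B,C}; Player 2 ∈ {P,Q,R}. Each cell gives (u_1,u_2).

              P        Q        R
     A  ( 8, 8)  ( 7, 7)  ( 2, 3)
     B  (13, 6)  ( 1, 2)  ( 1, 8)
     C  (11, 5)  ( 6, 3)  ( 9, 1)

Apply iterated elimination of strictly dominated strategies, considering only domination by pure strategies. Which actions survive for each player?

P2 drop Q (P beats it: A:8>7 B:6>2 C:5>3)
P1 drop A (C beats it: P:11>8 R:9>2)
P1→{B,C} P2→{P,R}

IESDS → P1:{B,C} P2:{P,R}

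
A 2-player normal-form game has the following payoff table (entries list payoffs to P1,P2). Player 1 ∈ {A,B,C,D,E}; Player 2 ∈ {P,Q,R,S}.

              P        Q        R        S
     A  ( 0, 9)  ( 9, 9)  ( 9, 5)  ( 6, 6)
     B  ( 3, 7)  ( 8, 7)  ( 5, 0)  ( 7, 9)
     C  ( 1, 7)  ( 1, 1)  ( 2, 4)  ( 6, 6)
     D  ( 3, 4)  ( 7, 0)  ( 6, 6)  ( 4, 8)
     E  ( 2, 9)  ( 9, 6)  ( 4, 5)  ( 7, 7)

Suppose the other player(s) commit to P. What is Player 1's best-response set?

u_1(A vs P) = 0
u_1(B vs P) = 3
u_1(C vs P) = 1
u_1(D vs P) = 3
u_1(E vs P) = 2
max payoff 3 at {B,D}

BR_1 = {B,D}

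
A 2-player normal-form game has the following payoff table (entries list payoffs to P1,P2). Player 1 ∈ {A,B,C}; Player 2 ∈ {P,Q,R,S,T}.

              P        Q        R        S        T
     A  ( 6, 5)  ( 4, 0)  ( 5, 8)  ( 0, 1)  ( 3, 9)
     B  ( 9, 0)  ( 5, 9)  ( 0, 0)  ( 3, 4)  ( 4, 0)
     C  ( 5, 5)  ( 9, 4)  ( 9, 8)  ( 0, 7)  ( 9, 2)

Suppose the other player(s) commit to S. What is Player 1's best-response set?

u_1(A vs S) = 0
u_1(B vs S) = 3
u_1(C vs S) = 0
max payoff 3 at {B}

argmax u_1 = {B}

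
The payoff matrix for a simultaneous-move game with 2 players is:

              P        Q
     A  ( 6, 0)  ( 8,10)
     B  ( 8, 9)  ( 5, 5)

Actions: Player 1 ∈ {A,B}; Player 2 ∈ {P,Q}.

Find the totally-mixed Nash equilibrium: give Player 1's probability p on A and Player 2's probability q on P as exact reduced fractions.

P1 indiff ⇒ q·6+(1-q)·8 = q·8+(1-q)·5 ⇒ q(-2) = (1-q)(-3) ⇒ q = 3/5
P2 indiff ⇒ p·0+(1-p)·9 = p·10+(1-p)·5 ⇒ p(-10) = (1-p)(-4) ⇒ p = 2/7

P1 mixes 2/7 on A; P2 mixes 3/5 on P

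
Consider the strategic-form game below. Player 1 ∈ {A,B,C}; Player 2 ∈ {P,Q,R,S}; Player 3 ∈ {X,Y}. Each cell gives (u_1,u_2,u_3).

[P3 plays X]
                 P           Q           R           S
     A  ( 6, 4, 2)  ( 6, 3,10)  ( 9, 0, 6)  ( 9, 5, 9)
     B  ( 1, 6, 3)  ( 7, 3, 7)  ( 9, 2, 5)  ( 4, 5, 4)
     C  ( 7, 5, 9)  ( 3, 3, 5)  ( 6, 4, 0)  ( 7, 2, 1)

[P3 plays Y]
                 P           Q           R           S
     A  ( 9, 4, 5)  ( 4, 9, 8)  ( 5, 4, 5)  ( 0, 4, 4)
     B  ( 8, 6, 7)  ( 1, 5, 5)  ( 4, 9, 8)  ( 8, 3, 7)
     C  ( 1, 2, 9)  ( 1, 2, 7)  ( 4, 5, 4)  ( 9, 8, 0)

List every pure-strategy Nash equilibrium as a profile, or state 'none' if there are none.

(A,P,X): not NE [P1→C gives 7>6; P2→S gives 5>4; P3→Y gives 5>2]
(A,P,Y): not NE [P2→Q gives 9>4]
(A,Q,X): not NE [P1→B gives 7>6; P2→S gives 5>3]
(A,Q,Y): not NE [P3→X gives 10>8]
(A,R,X): not NE [P2→S gives 5>0]
(A,R,Y): not NE [P2→Q gives 9>4; P3→X gives 6>5]
(A,S,X): NE
(A,S,Y): not NE [P1→C gives 9>0; P2→Q gives 9>4; P3→X gives 9>4]
(B,P,X): not NE [P1→C gives 7>1; P3→Y gives 7>3]
(B,P,Y): not NE [P1→A gives 9>8; P2→R gives 9>6]
(B,Q,X): not NE [P2→P gives 6>3]
(B,Q,Y): not NE [P1→A gives 4>1; P2→R gives 9>5; P3→X gives 7>5]
(B,R,X): not NE [P2→P gives 6>2; P3→Y gives 8>5]
(B,R,Y): not NE [P1→A gives 5>4]
(B,S,X): not NE [P1→A gives 9>4; P2→P gives 6>5; P3→Y gives 7>4]
(B,S,Y): not NE [P1→C gives 9>8; P2→R gives 9>3]
(C,P,X): NE
(C,P,Y): not NE [P1→A gives 9>1; P2→S gives 8>2]
(C,Q,X): not NE [P1→B gives 7>3; P2→P gives 5>3; P3→Y gives 7>5]
(C,Q,Y): not NE [P1→A gives 4>1; P2→S gives 8>2]
(C,R,X): not NE [P1→B gives 9>6; P2→P gives 5>4; P3→Y gives 4>0]
(C,R,Y): not NE [P1→A gives 5>4; P2→S gives 8>5]
(C,S,X): not NE [P1→A gives 9>7; P2→P gives 5>2]
(C,S,Y): not NE [P3→X gives 1>0]

PSNE = {(A,S,X), (C,P,X)}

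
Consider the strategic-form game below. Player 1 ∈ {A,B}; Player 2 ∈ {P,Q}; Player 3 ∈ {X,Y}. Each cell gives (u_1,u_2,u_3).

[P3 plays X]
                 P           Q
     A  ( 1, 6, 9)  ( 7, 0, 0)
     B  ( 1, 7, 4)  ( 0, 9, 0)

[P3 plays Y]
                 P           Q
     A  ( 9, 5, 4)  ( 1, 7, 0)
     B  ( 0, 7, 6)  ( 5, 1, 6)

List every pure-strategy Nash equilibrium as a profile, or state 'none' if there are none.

NE set: (A,P,X)

(A,P,X): NE
(A,P,Y): not NE [P2→Q gives 7>5; P3→X gives 9>4]
(A,Q,X): not NE [P2→P gives 6>0]
(A,Q,Y): not NE [P1→B gives 5>1]
(B,P,X): not NE [P2→Q gives 9>7; P3→Y gives 6>4]
(B,P,Y): not NE [P1→A gives 9>0]
(B,Q,X): not NE [P1→A gives 7>0; P3→Y gives 6>0]
(B,Q,Y): not NE [P2→P gives 7>1]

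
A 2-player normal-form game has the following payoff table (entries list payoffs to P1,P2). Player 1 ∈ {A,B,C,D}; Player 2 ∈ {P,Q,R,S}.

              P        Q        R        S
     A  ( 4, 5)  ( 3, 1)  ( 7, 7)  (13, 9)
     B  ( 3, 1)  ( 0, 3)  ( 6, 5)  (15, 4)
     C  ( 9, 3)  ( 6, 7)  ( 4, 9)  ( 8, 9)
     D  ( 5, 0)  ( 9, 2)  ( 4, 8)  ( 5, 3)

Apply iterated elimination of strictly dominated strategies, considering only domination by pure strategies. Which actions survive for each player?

P2 drop P (R beats it: A:7>5 B:5>1 C:9>3 D:8>0)
P2 drop Q (R beats it: A:7>1 B:5>3 C:9>7 D:8>2)
P1 drop C (A beats it: R:7>4 S:13>8)
P1 drop D (A beats it: R:7>4 S:13>5)
P1→{A,B} P2→{R,S}

IESDS → P1:{A,B} P2:{R,S}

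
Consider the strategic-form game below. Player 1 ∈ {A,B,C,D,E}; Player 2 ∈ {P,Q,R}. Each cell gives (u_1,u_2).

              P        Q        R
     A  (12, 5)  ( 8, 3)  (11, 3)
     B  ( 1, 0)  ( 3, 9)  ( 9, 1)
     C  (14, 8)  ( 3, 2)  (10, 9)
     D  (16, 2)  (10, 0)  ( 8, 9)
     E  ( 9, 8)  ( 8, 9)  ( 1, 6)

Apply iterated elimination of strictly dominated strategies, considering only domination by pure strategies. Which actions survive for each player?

IESDS → P1:{A,C,D} P2:{P,R}

P1 drop B (A beats it: P:12>1 Q:8>3 R:11>9)
P1 drop E (D beats it: P:16>9 Q:10>8 R:8>1)
P2 drop Q (P beats it: A:5>3 C:8>2 D:2>0)
P1→{A,C,D} P2→{P,R}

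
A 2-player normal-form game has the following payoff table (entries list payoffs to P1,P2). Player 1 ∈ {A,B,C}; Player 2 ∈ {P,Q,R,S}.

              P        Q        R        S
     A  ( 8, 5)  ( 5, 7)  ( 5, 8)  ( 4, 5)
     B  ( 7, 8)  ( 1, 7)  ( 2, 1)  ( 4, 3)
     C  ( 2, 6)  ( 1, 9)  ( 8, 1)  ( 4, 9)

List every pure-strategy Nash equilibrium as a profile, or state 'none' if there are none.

NE set: (C,S)

(A,P): not NE [P2→R gives 8>5]
(A,Q): not NE [P2→R gives 8>7]
(A,R): not NE [P1→C gives 8>5]
(A,S): not NE [P2→R gives 8>5]
(B,P): not NE [P1→A gives 8>7]
(B,Q): not NE [P1→A gives 5>1; P2→P gives 8>7]
(B,R): not NE [P1→C gives 8>2; P2→P gives 8>1]
(B,S): not NE [P2→P gives 8>3]
(C,P): not NE [P1→A gives 8>2; P2→S gives 9>6]
(C,Q): not NE [P1→A gives 5>1]
(C,R): not NE [P2→S gives 9>1]
(C,S): NE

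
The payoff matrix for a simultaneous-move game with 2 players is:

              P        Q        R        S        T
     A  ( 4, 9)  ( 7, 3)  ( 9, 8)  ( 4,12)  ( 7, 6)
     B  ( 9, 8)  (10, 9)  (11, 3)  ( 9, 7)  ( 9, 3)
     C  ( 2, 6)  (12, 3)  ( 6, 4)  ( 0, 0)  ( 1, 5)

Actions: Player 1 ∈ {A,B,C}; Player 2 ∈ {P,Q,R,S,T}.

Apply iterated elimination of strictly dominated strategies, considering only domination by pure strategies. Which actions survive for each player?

IESDS → P1:{B,C} P2:{P,Q}

P1 drop A (B beats it: P:9>4 Q:10>7 R:11>9 S:9>4 T:9>7)
P2 drop R (P beats it: B:8>3 C:6>4)
P2 drop S (P beats it: B:8>7 C:6>0)
P2 drop T (P beats it: B:8>3 C:6>5)
P1→{B,C} P2→{P,Q}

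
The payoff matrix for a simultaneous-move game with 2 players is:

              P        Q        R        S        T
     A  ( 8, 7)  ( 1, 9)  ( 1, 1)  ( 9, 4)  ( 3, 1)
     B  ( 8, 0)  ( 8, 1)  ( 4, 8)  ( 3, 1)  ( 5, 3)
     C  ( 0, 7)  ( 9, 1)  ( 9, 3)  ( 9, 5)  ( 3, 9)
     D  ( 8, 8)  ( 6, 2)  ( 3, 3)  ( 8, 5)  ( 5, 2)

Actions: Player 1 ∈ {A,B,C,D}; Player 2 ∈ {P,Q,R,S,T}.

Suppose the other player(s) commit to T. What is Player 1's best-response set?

argmax u_1 = {B,D}

u_1(A vs T) = 3
u_1(B vs T) = 5
u_1(C vs T) = 3
u_1(D vs T) = 5
max payoff 5 at {B,D}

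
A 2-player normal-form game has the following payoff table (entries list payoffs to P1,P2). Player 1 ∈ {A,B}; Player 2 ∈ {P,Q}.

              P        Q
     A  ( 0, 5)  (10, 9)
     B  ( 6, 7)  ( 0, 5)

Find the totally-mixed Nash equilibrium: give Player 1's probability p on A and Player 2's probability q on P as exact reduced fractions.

p=1/3, q=5/8

P1 indiff ⇒ q·0+(1-q)·10 = q·6+(1-q)·0 ⇒ q(-6) = (1-q)(-10) ⇒ q = 5/8
P2 indiff ⇒ p·5+(1-p)·7 = p·9+(1-p)·5 ⇒ p(-4) = (1-p)(-2) ⇒ p = 1/3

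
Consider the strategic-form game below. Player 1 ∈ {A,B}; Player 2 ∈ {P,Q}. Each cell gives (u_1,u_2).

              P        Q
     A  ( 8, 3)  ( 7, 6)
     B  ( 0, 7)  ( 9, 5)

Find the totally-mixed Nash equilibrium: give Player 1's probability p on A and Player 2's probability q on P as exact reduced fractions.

p=2/5, q=1/5

P1 indiff ⇒ q·8+(1-q)·7 = q·0+(1-q)·9 ⇒ q(8) = (1-q)(2) ⇒ q = 1/5
P2 indiff ⇒ p·3+(1-p)·7 = p·6+(1-p)·5 ⇒ p(-3) = (1-p)(-2) ⇒ p = 2/5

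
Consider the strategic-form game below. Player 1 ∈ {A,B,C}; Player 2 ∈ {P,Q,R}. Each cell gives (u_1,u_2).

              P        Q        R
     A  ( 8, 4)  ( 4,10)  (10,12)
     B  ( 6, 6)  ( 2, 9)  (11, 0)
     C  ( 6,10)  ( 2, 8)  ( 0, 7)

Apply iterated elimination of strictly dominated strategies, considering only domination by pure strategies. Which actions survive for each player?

P1 drop C (A beats it: P:8>6 Q:4>2 R:10>0)
P2 drop P (Q beats it: A:10>4 B:9>6)
P1→{A,B} P2→{Q,R}

IESDS → P1:{A,B} P2:{Q,R}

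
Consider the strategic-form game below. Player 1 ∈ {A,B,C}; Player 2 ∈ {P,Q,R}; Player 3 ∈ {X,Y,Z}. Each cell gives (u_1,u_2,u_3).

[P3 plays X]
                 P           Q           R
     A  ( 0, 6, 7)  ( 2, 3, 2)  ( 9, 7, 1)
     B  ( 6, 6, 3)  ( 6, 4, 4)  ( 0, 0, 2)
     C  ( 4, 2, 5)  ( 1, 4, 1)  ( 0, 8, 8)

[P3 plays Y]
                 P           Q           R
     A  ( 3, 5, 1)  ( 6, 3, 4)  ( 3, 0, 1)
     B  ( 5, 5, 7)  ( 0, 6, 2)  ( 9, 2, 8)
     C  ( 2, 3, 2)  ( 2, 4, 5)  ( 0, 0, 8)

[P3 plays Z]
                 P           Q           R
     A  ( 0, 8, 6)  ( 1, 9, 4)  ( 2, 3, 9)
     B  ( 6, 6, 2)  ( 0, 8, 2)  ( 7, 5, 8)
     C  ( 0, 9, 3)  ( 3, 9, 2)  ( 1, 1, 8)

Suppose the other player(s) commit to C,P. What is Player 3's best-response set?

u_3(X vs C,P) = 5
u_3(Y vs C,P) = 2
u_3(Z vs C,P) = 3
max payoff 5 at {X}

P3 best: {X}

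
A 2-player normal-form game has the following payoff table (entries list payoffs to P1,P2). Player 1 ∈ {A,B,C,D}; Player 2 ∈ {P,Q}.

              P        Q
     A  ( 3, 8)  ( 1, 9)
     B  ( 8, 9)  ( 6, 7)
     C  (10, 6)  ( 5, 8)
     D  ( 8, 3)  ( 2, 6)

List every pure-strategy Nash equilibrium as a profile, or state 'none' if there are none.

(A,P): not NE [P1→C gives 10>3; P2→Q gives 9>8]
(A,Q): not NE [P1→B gives 6>1]
(B,P): not NE [P1→C gives 10>8]
(B,Q): not NE [P2→P gives 9>7]
(C,P): not NE [P2→Q gives 8>6]
(C,Q): not NE [P1→B gives 6>5]
(D,P): not NE [P1→C gives 10>8; P2→Q gives 6>3]
(D,Q): not NE [P1→B gives 6>2]

PSNE: ∅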